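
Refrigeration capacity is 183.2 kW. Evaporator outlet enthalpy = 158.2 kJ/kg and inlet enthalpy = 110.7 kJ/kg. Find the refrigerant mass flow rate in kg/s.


dh = 158.2 - 110.7 = 47.5 kJ/kg
m_dot = Q / dh = 183.2 / 47.5 = 3.8568 kg/s

3.8568


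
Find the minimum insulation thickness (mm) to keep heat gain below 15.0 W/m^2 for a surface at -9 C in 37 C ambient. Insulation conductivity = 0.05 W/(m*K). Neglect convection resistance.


dT = 37 - (-9) = 46 K
thickness = k * dT / q_max * 1000
thickness = 0.05 * 46 / 15.0 * 1000
thickness = 153.3 mm

153.3


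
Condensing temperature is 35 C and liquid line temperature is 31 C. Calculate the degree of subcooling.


Subcooling = T_cond - T_liquid
Subcooling = 35 - 31
Subcooling = 4 K

4


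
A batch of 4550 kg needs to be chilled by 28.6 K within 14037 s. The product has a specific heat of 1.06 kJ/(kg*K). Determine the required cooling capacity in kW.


Q = m * cp * dT / t
Q = 4550 * 1.06 * 28.6 / 14037
Q = 9.827 kW

9.827


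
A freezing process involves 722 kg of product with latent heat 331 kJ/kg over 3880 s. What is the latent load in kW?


Q_lat = m * h_fg / t
Q_lat = 722 * 331 / 3880
Q_lat = 61.59 kW

61.59


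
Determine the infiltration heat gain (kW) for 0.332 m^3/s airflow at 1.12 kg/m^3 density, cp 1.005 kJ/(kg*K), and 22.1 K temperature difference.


Q = V_dot * rho * cp * dT
Q = 0.332 * 1.12 * 1.005 * 22.1
Q = 8.259 kW

8.259


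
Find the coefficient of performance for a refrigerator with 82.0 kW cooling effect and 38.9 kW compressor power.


COP = Q_evap / W
COP = 82.0 / 38.9
COP = 2.108

2.108


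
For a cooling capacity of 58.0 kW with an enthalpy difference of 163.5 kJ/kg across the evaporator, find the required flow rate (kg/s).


m_dot = Q / dh
m_dot = 58.0 / 163.5
m_dot = 0.3547 kg/s

0.3547


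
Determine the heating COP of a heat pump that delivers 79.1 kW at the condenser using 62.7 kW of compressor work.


COP_hp = Q_cond / W
COP_hp = 79.1 / 62.7
COP_hp = 1.262

1.262


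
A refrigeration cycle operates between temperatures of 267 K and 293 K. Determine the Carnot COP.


dT = 293 - 267 = 26 K
COP_carnot = T_cold / dT = 267 / 26
COP_carnot = 10.269

10.269


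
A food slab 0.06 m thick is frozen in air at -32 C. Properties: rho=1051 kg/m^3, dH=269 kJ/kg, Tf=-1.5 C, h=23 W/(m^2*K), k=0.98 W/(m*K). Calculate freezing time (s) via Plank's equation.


dT = -1.5 - (-32) = 30.5 K
term1 = a/(2h) = 0.06/(2*23) = 0.001304347826
term2 = a^2/(8k) = 0.06^2/(8*0.98) = 0.0004591836735
t = rho*dH*1000/dT * (term1 + term2)
t = 1051*269*1000/30.5 * (0.001304347826 + 0.0004591836735)
t = 16347 s

16347


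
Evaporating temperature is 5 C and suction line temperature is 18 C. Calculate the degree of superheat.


Superheat = T_suction - T_evap
Superheat = 18 - (5)
Superheat = 13 K

13


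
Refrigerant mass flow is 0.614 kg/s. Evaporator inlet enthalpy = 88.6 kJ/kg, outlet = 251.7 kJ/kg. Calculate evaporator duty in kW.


dh = 251.7 - 88.6 = 163.1 kJ/kg
Q_evap = m_dot * dh = 0.614 * 163.1
Q_evap = 100.14 kW

100.14


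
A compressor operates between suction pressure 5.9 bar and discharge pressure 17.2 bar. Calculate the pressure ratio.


PR = P_high / P_low
PR = 17.2 / 5.9
PR = 2.915

2.915


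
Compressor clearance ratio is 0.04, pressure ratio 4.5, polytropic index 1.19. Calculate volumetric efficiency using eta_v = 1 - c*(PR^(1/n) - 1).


PR^(1/n) = 4.5^(1/1.19) = 3.53930573
eta_v = 1 - 0.04 * (3.53930573 - 1)
eta_v = 0.8984

0.8984


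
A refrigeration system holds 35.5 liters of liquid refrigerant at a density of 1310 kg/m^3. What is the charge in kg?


Charge = V * rho / 1000
Charge = 35.5 * 1310 / 1000
Charge = 46.51 kg

46.51


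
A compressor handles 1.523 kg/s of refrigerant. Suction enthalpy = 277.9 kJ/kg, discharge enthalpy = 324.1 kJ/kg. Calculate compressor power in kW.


dh = 324.1 - 277.9 = 46.2 kJ/kg
W = m_dot * dh = 1.523 * 46.2 = 70.36 kW

70.36


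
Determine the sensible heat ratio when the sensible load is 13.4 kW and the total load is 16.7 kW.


SHR = Q_sensible / Q_total
SHR = 13.4 / 16.7
SHR = 0.802

0.802


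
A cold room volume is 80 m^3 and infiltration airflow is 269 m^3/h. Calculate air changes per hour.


ACH = flow / volume
ACH = 269 / 80
ACH = 3.363

3.363


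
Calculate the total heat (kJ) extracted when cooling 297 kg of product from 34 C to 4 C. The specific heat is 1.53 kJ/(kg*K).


dT = 34 - (4) = 30 K
Q = m * cp * dT = 297 * 1.53 * 30
Q = 13632 kJ

13632


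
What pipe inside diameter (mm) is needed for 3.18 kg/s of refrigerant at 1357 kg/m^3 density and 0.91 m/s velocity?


A = m_dot / (rho * v) = 3.18 / (1357 * 0.91) = 0.002575169856 m^2
d = sqrt(4*A/pi) * 1000
d = 57.3 mm

57.3


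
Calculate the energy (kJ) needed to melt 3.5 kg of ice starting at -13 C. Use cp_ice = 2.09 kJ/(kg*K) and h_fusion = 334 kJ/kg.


Sensible heat = cp * dT = 2.09 * 13 = 27.17 kJ/kg
Total per kg = 27.17 + 334 = 361.17 kJ/kg
Q = m * total = 3.5 * 361.17
Q = 1264.1 kJ

1264.1


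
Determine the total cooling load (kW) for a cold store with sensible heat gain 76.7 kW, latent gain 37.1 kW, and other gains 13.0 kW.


Q_total = Q_s + Q_l + Q_misc
Q_total = 76.7 + 37.1 + 13.0
Q_total = 126.8 kW

126.8


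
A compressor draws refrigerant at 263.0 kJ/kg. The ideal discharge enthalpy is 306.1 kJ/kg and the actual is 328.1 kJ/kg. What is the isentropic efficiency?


dh_ideal = 306.1 - 263.0 = 43.1 kJ/kg
dh_actual = 328.1 - 263.0 = 65.1 kJ/kg
eta_s = dh_ideal / dh_actual = 43.1 / 65.1
eta_s = 0.6621

0.6621


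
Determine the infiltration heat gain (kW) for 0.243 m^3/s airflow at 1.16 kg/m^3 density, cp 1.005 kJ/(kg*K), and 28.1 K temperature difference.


Q = V_dot * rho * cp * dT
Q = 0.243 * 1.16 * 1.005 * 28.1
Q = 7.96 kW

7.96


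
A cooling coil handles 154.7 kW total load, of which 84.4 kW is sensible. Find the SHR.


SHR = Q_sensible / Q_total
SHR = 84.4 / 154.7
SHR = 0.546

0.546


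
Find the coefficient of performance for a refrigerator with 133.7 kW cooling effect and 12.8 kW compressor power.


COP = Q_evap / W
COP = 133.7 / 12.8
COP = 10.445

10.445


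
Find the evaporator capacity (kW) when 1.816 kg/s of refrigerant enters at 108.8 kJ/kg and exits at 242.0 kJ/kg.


dh = 242.0 - 108.8 = 133.2 kJ/kg
Q_evap = m_dot * dh = 1.816 * 133.2
Q_evap = 241.89 kW

241.89


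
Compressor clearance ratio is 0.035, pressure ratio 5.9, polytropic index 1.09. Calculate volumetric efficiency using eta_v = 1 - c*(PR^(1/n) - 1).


PR^(1/n) = 5.9^(1/1.09) = 5.09569799
eta_v = 1 - 0.035 * (5.09569799 - 1)
eta_v = 0.8567

0.8567


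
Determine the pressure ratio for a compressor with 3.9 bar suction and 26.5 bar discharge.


PR = P_high / P_low
PR = 26.5 / 3.9
PR = 6.795

6.795


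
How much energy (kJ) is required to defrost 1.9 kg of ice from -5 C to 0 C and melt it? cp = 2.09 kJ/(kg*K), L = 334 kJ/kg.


Sensible heat = cp * dT = 2.09 * 5 = 10.45 kJ/kg
Total per kg = 10.45 + 334 = 344.45 kJ/kg
Q = m * total = 1.9 * 344.45
Q = 654.5 kJ

654.5


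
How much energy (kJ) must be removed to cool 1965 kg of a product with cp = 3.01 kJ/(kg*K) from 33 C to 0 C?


dT = 33 - (0) = 33 K
Q = m * cp * dT = 1965 * 3.01 * 33
Q = 195183 kJ

195183


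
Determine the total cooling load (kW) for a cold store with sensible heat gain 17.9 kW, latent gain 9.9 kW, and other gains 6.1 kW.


Q_total = Q_s + Q_l + Q_misc
Q_total = 17.9 + 9.9 + 6.1
Q_total = 33.9 kW

33.9


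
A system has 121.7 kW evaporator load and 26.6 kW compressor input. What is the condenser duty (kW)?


Q_cond = Q_evap + W
Q_cond = 121.7 + 26.6
Q_cond = 148.3 kW

148.3


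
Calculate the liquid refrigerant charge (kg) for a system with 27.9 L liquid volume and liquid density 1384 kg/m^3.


Charge = V * rho / 1000
Charge = 27.9 * 1384 / 1000
Charge = 38.61 kg

38.61


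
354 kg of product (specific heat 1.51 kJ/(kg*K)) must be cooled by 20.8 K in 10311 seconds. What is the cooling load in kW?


Q = m * cp * dT / t
Q = 354 * 1.51 * 20.8 / 10311
Q = 1.078 kW

1.078


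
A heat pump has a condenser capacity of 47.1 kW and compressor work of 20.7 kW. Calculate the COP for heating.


COP_hp = Q_cond / W
COP_hp = 47.1 / 20.7
COP_hp = 2.275

2.275


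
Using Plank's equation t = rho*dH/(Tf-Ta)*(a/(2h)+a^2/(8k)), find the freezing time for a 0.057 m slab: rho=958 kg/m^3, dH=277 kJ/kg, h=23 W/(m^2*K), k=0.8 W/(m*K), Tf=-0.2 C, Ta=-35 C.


dT = -0.2 - (-35) = 34.8 K
term1 = a/(2h) = 0.057/(2*23) = 0.001239130435
term2 = a^2/(8k) = 0.057^2/(8*0.8) = 0.00050765625
t = rho*dH*1000/dT * (term1 + term2)
t = 958*277*1000/34.8 * (0.001239130435 + 0.00050765625)
t = 13320 s

13320


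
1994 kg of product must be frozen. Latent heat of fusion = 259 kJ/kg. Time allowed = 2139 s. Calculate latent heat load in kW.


Q_lat = m * h_fg / t
Q_lat = 1994 * 259 / 2139
Q_lat = 241.44 kW

241.44


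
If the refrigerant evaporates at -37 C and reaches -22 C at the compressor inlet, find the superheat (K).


Superheat = T_suction - T_evap
Superheat = -22 - (-37)
Superheat = 15 K

15


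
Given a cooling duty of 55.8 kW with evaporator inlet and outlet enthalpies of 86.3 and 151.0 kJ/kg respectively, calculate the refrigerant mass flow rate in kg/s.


dh = 151.0 - 86.3 = 64.7 kJ/kg
m_dot = Q / dh = 55.8 / 64.7 = 0.8624 kg/s

0.8624


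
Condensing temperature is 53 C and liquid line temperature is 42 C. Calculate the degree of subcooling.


Subcooling = T_cond - T_liquid
Subcooling = 53 - 42
Subcooling = 11 K

11


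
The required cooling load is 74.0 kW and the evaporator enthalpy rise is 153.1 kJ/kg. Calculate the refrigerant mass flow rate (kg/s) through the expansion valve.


m_dot = Q / dh
m_dot = 74.0 / 153.1
m_dot = 0.4833 kg/s

0.4833


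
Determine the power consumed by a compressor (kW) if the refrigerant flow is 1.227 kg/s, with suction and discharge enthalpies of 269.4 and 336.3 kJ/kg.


dh = 336.3 - 269.4 = 66.9 kJ/kg
W = m_dot * dh = 1.227 * 66.9 = 82.09 kW

82.09


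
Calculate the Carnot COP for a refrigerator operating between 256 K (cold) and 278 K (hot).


dT = 278 - 256 = 22 K
COP_carnot = T_cold / dT = 256 / 22
COP_carnot = 11.636

11.636


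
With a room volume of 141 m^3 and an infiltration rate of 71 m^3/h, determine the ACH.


ACH = flow / volume
ACH = 71 / 141
ACH = 0.504

0.504


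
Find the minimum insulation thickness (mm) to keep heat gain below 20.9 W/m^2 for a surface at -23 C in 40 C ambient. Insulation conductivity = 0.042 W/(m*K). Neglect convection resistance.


dT = 40 - (-23) = 63 K
thickness = k * dT / q_max * 1000
thickness = 0.042 * 63 / 20.9 * 1000
thickness = 126.6 mm

126.6


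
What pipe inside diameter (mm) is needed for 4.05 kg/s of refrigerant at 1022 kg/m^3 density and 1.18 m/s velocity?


A = m_dot / (rho * v) = 4.05 / (1022 * 1.18) = 0.003358320342 m^2
d = sqrt(4*A/pi) * 1000
d = 65.4 mm

65.4


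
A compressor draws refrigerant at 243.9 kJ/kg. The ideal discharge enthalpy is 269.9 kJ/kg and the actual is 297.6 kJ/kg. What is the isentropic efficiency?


dh_ideal = 269.9 - 243.9 = 26.0 kJ/kg
dh_actual = 297.6 - 243.9 = 53.7 kJ/kg
eta_s = dh_ideal / dh_actual = 26.0 / 53.7
eta_s = 0.4842

0.4842


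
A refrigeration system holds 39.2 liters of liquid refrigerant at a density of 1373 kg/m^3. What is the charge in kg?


Charge = V * rho / 1000
Charge = 39.2 * 1373 / 1000
Charge = 53.82 kg

53.82


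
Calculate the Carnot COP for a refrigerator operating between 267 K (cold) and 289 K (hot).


dT = 289 - 267 = 22 K
COP_carnot = T_cold / dT = 267 / 22
COP_carnot = 12.136

12.136


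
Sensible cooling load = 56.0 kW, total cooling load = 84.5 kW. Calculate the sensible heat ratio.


SHR = Q_sensible / Q_total
SHR = 56.0 / 84.5
SHR = 0.663

0.663


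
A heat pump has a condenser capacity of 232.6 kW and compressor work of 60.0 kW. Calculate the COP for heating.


COP_hp = Q_cond / W
COP_hp = 232.6 / 60.0
COP_hp = 3.877

3.877


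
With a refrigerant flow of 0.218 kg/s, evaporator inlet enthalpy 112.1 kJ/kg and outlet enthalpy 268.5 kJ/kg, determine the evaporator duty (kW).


dh = 268.5 - 112.1 = 156.4 kJ/kg
Q_evap = m_dot * dh = 0.218 * 156.4
Q_evap = 34.1 kW

34.1


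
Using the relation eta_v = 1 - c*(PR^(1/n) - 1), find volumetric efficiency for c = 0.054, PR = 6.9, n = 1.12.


PR^(1/n) = 6.9^(1/1.12) = 5.61012325
eta_v = 1 - 0.054 * (5.61012325 - 1)
eta_v = 0.7511

0.7511


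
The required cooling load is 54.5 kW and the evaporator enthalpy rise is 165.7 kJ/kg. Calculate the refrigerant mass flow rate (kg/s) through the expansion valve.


m_dot = Q / dh
m_dot = 54.5 / 165.7
m_dot = 0.3289 kg/s

0.3289


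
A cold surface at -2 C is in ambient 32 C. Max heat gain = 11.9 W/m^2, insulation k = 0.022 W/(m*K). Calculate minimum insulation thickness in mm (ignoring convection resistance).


dT = 32 - (-2) = 34 K
thickness = k * dT / q_max * 1000
thickness = 0.022 * 34 / 11.9 * 1000
thickness = 62.9 mm

62.9


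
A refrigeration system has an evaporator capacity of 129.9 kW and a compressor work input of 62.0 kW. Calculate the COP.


COP = Q_evap / W
COP = 129.9 / 62.0
COP = 2.095

2.095


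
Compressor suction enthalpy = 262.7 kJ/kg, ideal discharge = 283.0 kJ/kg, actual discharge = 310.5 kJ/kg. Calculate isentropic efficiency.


dh_ideal = 283.0 - 262.7 = 20.3 kJ/kg
dh_actual = 310.5 - 262.7 = 47.8 kJ/kg
eta_s = dh_ideal / dh_actual = 20.3 / 47.8
eta_s = 0.4247

0.4247


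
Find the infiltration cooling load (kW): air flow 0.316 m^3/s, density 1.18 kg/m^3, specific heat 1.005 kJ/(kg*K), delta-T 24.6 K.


Q = V_dot * rho * cp * dT
Q = 0.316 * 1.18 * 1.005 * 24.6
Q = 9.219 kW

9.219


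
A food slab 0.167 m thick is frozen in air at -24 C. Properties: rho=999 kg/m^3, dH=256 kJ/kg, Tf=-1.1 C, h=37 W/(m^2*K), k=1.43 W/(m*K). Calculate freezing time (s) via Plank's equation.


dT = -1.1 - (-24) = 22.9 K
term1 = a/(2h) = 0.167/(2*37) = 0.002256756757
term2 = a^2/(8k) = 0.167^2/(8*1.43) = 0.00243784965
t = rho*dH*1000/dT * (term1 + term2)
t = 999*256*1000/22.9 * (0.002256756757 + 0.00243784965)
t = 52429 s

52429


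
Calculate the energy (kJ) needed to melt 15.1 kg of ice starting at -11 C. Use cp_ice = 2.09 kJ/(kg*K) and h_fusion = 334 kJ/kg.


Sensible heat = cp * dT = 2.09 * 11 = 22.99 kJ/kg
Total per kg = 22.99 + 334 = 356.99 kJ/kg
Q = m * total = 15.1 * 356.99
Q = 5390.5 kJ

5390.5


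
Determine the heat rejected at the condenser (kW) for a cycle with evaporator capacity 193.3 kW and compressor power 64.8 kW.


Q_cond = Q_evap + W
Q_cond = 193.3 + 64.8
Q_cond = 258.1 kW

258.1


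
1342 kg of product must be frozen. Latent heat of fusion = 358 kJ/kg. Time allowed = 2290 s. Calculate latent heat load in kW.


Q_lat = m * h_fg / t
Q_lat = 1342 * 358 / 2290
Q_lat = 209.8 kW

209.8


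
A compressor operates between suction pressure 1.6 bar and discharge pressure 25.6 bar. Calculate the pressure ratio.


PR = P_high / P_low
PR = 25.6 / 1.6
PR = 16.0

16.0


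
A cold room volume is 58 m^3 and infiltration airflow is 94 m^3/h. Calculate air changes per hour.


ACH = flow / volume
ACH = 94 / 58
ACH = 1.621

1.621


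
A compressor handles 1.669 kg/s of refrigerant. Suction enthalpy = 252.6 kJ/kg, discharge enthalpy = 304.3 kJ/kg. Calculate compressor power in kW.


dh = 304.3 - 252.6 = 51.7 kJ/kg
W = m_dot * dh = 1.669 * 51.7 = 86.29 kW

86.29


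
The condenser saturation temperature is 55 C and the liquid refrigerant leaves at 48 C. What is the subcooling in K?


Subcooling = T_cond - T_liquid
Subcooling = 55 - 48
Subcooling = 7 K

7


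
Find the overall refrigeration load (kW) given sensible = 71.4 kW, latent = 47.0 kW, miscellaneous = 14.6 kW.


Q_total = Q_s + Q_l + Q_misc
Q_total = 71.4 + 47.0 + 14.6
Q_total = 133.0 kW

133.0


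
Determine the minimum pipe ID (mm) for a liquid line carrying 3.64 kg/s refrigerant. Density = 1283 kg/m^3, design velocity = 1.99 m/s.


A = m_dot / (rho * v) = 3.64 / (1283 * 1.99) = 0.001425678666 m^2
d = sqrt(4*A/pi) * 1000
d = 42.6 mm

42.6


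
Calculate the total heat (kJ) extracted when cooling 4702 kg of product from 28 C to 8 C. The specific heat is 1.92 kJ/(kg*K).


dT = 28 - (8) = 20 K
Q = m * cp * dT = 4702 * 1.92 * 20
Q = 180557 kJ

180557


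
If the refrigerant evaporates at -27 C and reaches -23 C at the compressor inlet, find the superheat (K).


Superheat = T_suction - T_evap
Superheat = -23 - (-27)
Superheat = 4 K

4


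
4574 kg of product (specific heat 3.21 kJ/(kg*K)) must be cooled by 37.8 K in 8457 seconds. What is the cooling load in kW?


Q = m * cp * dT / t
Q = 4574 * 3.21 * 37.8 / 8457
Q = 65.626 kW

65.626


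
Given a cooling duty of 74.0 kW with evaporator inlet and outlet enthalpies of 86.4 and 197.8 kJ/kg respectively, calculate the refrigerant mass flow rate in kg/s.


dh = 197.8 - 86.4 = 111.4 kJ/kg
m_dot = Q / dh = 74.0 / 111.4 = 0.6643 kg/s

0.6643


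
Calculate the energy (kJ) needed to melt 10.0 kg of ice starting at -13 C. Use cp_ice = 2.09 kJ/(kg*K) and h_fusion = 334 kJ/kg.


Sensible heat = cp * dT = 2.09 * 13 = 27.17 kJ/kg
Total per kg = 27.17 + 334 = 361.17 kJ/kg
Q = m * total = 10.0 * 361.17
Q = 3611.7 kJ

3611.7


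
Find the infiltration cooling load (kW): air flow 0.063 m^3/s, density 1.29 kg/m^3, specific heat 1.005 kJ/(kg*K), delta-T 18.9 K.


Q = V_dot * rho * cp * dT
Q = 0.063 * 1.29 * 1.005 * 18.9
Q = 1.544 kW

1.544


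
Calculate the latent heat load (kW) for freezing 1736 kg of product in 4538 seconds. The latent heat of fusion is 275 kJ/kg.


Q_lat = m * h_fg / t
Q_lat = 1736 * 275 / 4538
Q_lat = 105.2 kW

105.2


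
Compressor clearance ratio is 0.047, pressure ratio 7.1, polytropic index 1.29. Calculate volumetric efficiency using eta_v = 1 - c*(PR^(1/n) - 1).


PR^(1/n) = 7.1^(1/1.29) = 4.56972634
eta_v = 1 - 0.047 * (4.56972634 - 1)
eta_v = 0.8322

0.8322


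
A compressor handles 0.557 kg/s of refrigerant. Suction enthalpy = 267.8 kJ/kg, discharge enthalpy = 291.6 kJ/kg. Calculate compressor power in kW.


dh = 291.6 - 267.8 = 23.8 kJ/kg
W = m_dot * dh = 0.557 * 23.8 = 13.26 kW

13.26


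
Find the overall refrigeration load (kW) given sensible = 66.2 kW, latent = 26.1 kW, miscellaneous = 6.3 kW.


Q_total = Q_s + Q_l + Q_misc
Q_total = 66.2 + 26.1 + 6.3
Q_total = 98.6 kW

98.6


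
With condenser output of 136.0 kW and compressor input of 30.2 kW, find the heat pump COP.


COP_hp = Q_cond / W
COP_hp = 136.0 / 30.2
COP_hp = 4.503

4.503


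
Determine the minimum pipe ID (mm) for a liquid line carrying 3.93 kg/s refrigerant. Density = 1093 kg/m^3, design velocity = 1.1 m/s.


A = m_dot / (rho * v) = 3.93 / (1093 * 1.1) = 0.003268734925 m^2
d = sqrt(4*A/pi) * 1000
d = 64.5 mm

64.5


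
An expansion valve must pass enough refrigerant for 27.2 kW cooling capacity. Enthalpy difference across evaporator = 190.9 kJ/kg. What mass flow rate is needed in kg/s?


m_dot = Q / dh
m_dot = 27.2 / 190.9
m_dot = 0.1425 kg/s

0.1425


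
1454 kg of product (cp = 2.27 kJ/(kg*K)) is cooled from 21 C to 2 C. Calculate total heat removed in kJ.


dT = 21 - (2) = 19 K
Q = m * cp * dT = 1454 * 2.27 * 19
Q = 62711 kJ

62711


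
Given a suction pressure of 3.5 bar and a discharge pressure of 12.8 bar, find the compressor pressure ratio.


PR = P_high / P_low
PR = 12.8 / 3.5
PR = 3.657

3.657


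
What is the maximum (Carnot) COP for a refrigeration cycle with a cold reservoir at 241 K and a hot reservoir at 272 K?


dT = 272 - 241 = 31 K
COP_carnot = T_cold / dT = 241 / 31
COP_carnot = 7.774

7.774


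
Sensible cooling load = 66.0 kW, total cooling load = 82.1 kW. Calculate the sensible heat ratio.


SHR = Q_sensible / Q_total
SHR = 66.0 / 82.1
SHR = 0.804

0.804


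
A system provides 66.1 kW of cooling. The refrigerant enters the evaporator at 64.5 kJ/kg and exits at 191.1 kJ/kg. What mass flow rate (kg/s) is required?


dh = 191.1 - 64.5 = 126.6 kJ/kg
m_dot = Q / dh = 66.1 / 126.6 = 0.5221 kg/s

0.5221


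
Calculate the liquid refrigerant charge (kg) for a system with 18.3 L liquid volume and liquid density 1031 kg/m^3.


Charge = V * rho / 1000
Charge = 18.3 * 1031 / 1000
Charge = 18.87 kg

18.87


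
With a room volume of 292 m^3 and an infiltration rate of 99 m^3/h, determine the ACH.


ACH = flow / volume
ACH = 99 / 292
ACH = 0.339

0.339


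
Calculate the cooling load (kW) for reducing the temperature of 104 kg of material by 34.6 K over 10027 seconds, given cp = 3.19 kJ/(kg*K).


Q = m * cp * dT / t
Q = 104 * 3.19 * 34.6 / 10027
Q = 1.145 kW

1.145


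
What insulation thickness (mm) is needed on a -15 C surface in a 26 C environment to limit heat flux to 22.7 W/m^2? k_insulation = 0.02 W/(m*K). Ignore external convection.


dT = 26 - (-15) = 41 K
thickness = k * dT / q_max * 1000
thickness = 0.02 * 41 / 22.7 * 1000
thickness = 36.1 mm

36.1


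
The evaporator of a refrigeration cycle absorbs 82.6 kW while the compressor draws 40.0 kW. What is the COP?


COP = Q_evap / W
COP = 82.6 / 40.0
COP = 2.065

2.065


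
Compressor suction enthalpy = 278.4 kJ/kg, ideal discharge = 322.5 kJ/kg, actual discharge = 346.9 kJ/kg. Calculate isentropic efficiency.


dh_ideal = 322.5 - 278.4 = 44.1 kJ/kg
dh_actual = 346.9 - 278.4 = 68.5 kJ/kg
eta_s = dh_ideal / dh_actual = 44.1 / 68.5
eta_s = 0.6438

0.6438


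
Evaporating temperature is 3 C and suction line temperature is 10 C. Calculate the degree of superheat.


Superheat = T_suction - T_evap
Superheat = 10 - (3)
Superheat = 7 K

7


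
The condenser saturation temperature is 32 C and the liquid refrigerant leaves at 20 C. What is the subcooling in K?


Subcooling = T_cond - T_liquid
Subcooling = 32 - 20
Subcooling = 12 K

12


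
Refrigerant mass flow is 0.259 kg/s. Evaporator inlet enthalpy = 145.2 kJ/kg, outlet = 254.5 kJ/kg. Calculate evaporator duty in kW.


dh = 254.5 - 145.2 = 109.3 kJ/kg
Q_evap = m_dot * dh = 0.259 * 109.3
Q_evap = 28.31 kW

28.31


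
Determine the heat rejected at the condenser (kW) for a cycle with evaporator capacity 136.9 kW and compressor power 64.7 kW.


Q_cond = Q_evap + W
Q_cond = 136.9 + 64.7
Q_cond = 201.6 kW

201.6


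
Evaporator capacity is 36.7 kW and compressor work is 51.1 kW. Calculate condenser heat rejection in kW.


Q_cond = Q_evap + W
Q_cond = 36.7 + 51.1
Q_cond = 87.8 kW

87.8


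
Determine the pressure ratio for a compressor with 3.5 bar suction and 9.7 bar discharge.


PR = P_high / P_low
PR = 9.7 / 3.5
PR = 2.771

2.771


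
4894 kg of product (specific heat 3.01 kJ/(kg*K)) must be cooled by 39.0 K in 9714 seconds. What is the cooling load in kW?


Q = m * cp * dT / t
Q = 4894 * 3.01 * 39.0 / 9714
Q = 59.142 kW

59.142


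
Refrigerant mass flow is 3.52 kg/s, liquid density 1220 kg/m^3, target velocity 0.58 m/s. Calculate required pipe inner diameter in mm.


A = m_dot / (rho * v) = 3.52 / (1220 * 0.58) = 0.004974561899 m^2
d = sqrt(4*A/pi) * 1000
d = 79.6 mm

79.6


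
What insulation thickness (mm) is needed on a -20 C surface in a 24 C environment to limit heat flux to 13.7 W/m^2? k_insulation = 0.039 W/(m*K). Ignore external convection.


dT = 24 - (-20) = 44 K
thickness = k * dT / q_max * 1000
thickness = 0.039 * 44 / 13.7 * 1000
thickness = 125.3 mm

125.3


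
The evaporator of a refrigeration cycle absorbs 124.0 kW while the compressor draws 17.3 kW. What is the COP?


COP = Q_evap / W
COP = 124.0 / 17.3
COP = 7.168

7.168


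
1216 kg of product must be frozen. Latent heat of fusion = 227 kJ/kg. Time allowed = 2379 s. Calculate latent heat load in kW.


Q_lat = m * h_fg / t
Q_lat = 1216 * 227 / 2379
Q_lat = 116.03 kW

116.03


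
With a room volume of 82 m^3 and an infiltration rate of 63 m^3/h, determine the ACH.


ACH = flow / volume
ACH = 63 / 82
ACH = 0.768

0.768


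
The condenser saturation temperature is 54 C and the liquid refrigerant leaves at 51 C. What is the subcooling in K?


Subcooling = T_cond - T_liquid
Subcooling = 54 - 51
Subcooling = 3 K

3


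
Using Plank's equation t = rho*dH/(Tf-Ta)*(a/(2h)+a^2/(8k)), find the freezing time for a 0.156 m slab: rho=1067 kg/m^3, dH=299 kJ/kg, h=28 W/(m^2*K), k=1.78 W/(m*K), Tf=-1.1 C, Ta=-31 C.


dT = -1.1 - (-31) = 29.9 K
term1 = a/(2h) = 0.156/(2*28) = 0.002785714286
term2 = a^2/(8k) = 0.156^2/(8*1.78) = 0.001708988764
t = rho*dH*1000/dT * (term1 + term2)
t = 1067*299*1000/29.9 * (0.002785714286 + 0.001708988764)
t = 47958 s

47958


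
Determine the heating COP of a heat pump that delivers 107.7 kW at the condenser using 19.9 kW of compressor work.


COP_hp = Q_cond / W
COP_hp = 107.7 / 19.9
COP_hp = 5.412

5.412


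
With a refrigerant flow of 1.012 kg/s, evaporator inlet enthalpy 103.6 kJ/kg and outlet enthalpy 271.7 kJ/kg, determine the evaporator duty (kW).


dh = 271.7 - 103.6 = 168.1 kJ/kg
Q_evap = m_dot * dh = 1.012 * 168.1
Q_evap = 170.12 kW

170.12


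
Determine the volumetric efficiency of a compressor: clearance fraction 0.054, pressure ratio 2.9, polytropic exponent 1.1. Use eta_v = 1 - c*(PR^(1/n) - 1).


PR^(1/n) = 2.9^(1/1.1) = 2.63246021
eta_v = 1 - 0.054 * (2.63246021 - 1)
eta_v = 0.9118

0.9118


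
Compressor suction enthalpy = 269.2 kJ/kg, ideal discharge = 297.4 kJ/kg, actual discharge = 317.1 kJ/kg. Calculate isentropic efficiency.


dh_ideal = 297.4 - 269.2 = 28.2 kJ/kg
dh_actual = 317.1 - 269.2 = 47.9 kJ/kg
eta_s = dh_ideal / dh_actual = 28.2 / 47.9
eta_s = 0.5887

0.5887


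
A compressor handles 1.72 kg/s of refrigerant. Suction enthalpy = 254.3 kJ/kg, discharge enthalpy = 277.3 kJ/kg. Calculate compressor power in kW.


dh = 277.3 - 254.3 = 23.0 kJ/kg
W = m_dot * dh = 1.72 * 23.0 = 39.56 kW

39.56


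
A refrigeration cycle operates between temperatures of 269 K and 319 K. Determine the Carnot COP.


dT = 319 - 269 = 50 K
COP_carnot = T_cold / dT = 269 / 50
COP_carnot = 5.38

5.38


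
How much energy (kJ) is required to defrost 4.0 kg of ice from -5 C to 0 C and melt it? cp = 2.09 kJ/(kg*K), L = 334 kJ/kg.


Sensible heat = cp * dT = 2.09 * 5 = 10.45 kJ/kg
Total per kg = 10.45 + 334 = 344.45 kJ/kg
Q = m * total = 4.0 * 344.45
Q = 1377.8 kJ

1377.8


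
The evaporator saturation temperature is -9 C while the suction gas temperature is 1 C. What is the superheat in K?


Superheat = T_suction - T_evap
Superheat = 1 - (-9)
Superheat = 10 K

10


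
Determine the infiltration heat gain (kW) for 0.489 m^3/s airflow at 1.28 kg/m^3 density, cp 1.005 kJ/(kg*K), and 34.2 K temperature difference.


Q = V_dot * rho * cp * dT
Q = 0.489 * 1.28 * 1.005 * 34.2
Q = 21.513 kW

21.513


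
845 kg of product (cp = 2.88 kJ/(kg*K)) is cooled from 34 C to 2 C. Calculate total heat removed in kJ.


dT = 34 - (2) = 32 K
Q = m * cp * dT = 845 * 2.88 * 32
Q = 77875 kJ

77875


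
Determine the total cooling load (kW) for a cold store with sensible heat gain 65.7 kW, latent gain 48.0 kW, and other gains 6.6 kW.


Q_total = Q_s + Q_l + Q_misc
Q_total = 65.7 + 48.0 + 6.6
Q_total = 120.3 kW

120.3


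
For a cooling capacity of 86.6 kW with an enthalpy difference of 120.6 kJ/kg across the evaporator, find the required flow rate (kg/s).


m_dot = Q / dh
m_dot = 86.6 / 120.6
m_dot = 0.7181 kg/s

0.7181


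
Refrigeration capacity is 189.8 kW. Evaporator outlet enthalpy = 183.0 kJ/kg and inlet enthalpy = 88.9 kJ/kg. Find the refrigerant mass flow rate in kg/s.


dh = 183.0 - 88.9 = 94.1 kJ/kg
m_dot = Q / dh = 189.8 / 94.1 = 2.017 kg/s

2.017


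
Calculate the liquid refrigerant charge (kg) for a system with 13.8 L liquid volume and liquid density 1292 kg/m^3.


Charge = V * rho / 1000
Charge = 13.8 * 1292 / 1000
Charge = 17.83 kg

17.83


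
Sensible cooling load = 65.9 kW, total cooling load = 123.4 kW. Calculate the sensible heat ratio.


SHR = Q_sensible / Q_total
SHR = 65.9 / 123.4
SHR = 0.534

0.534


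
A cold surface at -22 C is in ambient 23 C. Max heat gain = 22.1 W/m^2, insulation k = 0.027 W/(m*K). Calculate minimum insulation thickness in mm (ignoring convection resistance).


dT = 23 - (-22) = 45 K
thickness = k * dT / q_max * 1000
thickness = 0.027 * 45 / 22.1 * 1000
thickness = 55.0 mm

55.0


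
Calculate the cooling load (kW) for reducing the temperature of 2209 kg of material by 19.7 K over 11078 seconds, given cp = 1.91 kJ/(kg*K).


Q = m * cp * dT / t
Q = 2209 * 1.91 * 19.7 / 11078
Q = 7.503 kW

7.503


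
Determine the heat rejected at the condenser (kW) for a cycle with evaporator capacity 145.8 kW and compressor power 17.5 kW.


Q_cond = Q_evap + W
Q_cond = 145.8 + 17.5
Q_cond = 163.3 kW

163.3


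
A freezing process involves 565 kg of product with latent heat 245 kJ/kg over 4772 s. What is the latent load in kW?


Q_lat = m * h_fg / t
Q_lat = 565 * 245 / 4772
Q_lat = 29.01 kW

29.01


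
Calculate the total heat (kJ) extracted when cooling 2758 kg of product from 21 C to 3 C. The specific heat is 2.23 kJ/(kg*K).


dT = 21 - (3) = 18 K
Q = m * cp * dT = 2758 * 2.23 * 18
Q = 110706 kJ

110706


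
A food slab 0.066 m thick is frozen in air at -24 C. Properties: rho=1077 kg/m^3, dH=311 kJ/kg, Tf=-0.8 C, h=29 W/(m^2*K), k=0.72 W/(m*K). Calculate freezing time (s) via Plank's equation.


dT = -0.8 - (-24) = 23.2 K
term1 = a/(2h) = 0.066/(2*29) = 0.001137931034
term2 = a^2/(8k) = 0.066^2/(8*0.72) = 0.00075625
t = rho*dH*1000/dT * (term1 + term2)
t = 1077*311*1000/23.2 * (0.001137931034 + 0.00075625)
t = 27347 s

27347


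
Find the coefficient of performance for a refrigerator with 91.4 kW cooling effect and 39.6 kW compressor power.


COP = Q_evap / W
COP = 91.4 / 39.6
COP = 2.308

2.308


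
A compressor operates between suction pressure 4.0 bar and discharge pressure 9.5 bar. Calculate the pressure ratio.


PR = P_high / P_low
PR = 9.5 / 4.0
PR = 2.375

2.375


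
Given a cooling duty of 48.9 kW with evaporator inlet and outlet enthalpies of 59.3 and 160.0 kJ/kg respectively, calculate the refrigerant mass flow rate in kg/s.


dh = 160.0 - 59.3 = 100.7 kJ/kg
m_dot = Q / dh = 48.9 / 100.7 = 0.4856 kg/s

0.4856


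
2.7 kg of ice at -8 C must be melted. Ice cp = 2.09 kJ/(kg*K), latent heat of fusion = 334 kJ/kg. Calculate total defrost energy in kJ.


Sensible heat = cp * dT = 2.09 * 8 = 16.72 kJ/kg
Total per kg = 16.72 + 334 = 350.72 kJ/kg
Q = m * total = 2.7 * 350.72
Q = 946.9 kJ

946.9


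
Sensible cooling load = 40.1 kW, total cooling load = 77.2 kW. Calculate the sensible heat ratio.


SHR = Q_sensible / Q_total
SHR = 40.1 / 77.2
SHR = 0.519

0.519


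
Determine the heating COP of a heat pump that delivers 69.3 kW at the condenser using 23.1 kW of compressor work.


COP_hp = Q_cond / W
COP_hp = 69.3 / 23.1
COP_hp = 3.0

3.0


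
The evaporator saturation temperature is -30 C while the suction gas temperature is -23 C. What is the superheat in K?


Superheat = T_suction - T_evap
Superheat = -23 - (-30)
Superheat = 7 K

7


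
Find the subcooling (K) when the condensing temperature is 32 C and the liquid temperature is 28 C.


Subcooling = T_cond - T_liquid
Subcooling = 32 - 28
Subcooling = 4 K

4


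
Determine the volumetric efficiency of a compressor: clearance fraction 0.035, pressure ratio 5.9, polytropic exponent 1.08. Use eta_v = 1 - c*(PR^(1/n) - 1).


PR^(1/n) = 5.9^(1/1.08) = 5.17311178
eta_v = 1 - 0.035 * (5.17311178 - 1)
eta_v = 0.8539

0.8539


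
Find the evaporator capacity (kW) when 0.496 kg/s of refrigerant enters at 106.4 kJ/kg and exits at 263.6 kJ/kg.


dh = 263.6 - 106.4 = 157.2 kJ/kg
Q_evap = m_dot * dh = 0.496 * 157.2
Q_evap = 77.97 kW

77.97


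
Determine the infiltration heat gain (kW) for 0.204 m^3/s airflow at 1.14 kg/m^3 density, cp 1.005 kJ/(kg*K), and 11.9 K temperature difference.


Q = V_dot * rho * cp * dT
Q = 0.204 * 1.14 * 1.005 * 11.9
Q = 2.781 kW

2.781


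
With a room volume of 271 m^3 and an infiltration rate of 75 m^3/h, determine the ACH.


ACH = flow / volume
ACH = 75 / 271
ACH = 0.277

0.277


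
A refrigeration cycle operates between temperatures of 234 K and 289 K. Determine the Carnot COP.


dT = 289 - 234 = 55 K
COP_carnot = T_cold / dT = 234 / 55
COP_carnot = 4.255

4.255


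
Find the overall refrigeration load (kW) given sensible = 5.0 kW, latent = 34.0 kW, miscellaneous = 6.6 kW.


Q_total = Q_s + Q_l + Q_misc
Q_total = 5.0 + 34.0 + 6.6
Q_total = 45.6 kW

45.6


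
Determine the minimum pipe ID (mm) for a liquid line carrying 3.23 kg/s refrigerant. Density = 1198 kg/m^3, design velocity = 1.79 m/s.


A = m_dot / (rho * v) = 3.23 / (1198 * 1.79) = 0.001506234786 m^2
d = sqrt(4*A/pi) * 1000
d = 43.8 mm

43.8


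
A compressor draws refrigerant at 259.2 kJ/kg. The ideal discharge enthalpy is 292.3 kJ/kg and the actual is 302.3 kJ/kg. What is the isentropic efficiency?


dh_ideal = 292.3 - 259.2 = 33.1 kJ/kg
dh_actual = 302.3 - 259.2 = 43.1 kJ/kg
eta_s = dh_ideal / dh_actual = 33.1 / 43.1
eta_s = 0.768

0.768


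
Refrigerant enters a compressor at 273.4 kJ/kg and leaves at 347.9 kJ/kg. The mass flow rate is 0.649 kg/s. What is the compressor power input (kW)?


dh = 347.9 - 273.4 = 74.5 kJ/kg
W = m_dot * dh = 0.649 * 74.5 = 48.35 kW

48.35


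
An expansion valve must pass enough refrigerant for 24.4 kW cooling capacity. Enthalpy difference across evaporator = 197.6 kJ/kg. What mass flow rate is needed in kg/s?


m_dot = Q / dh
m_dot = 24.4 / 197.6
m_dot = 0.1235 kg/s

0.1235


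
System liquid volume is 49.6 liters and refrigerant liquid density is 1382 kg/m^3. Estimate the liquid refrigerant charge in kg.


Charge = V * rho / 1000
Charge = 49.6 * 1382 / 1000
Charge = 68.55 kg

68.55


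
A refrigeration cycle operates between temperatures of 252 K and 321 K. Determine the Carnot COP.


dT = 321 - 252 = 69 K
COP_carnot = T_cold / dT = 252 / 69
COP_carnot = 3.652

3.652


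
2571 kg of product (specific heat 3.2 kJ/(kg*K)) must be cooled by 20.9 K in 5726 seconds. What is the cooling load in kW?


Q = m * cp * dT / t
Q = 2571 * 3.2 * 20.9 / 5726
Q = 30.029 kW

30.029


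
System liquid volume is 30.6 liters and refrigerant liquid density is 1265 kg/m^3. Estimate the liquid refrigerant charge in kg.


Charge = V * rho / 1000
Charge = 30.6 * 1265 / 1000
Charge = 38.71 kg

38.71


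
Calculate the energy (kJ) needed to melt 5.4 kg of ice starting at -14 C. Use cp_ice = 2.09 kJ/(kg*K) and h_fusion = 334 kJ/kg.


Sensible heat = cp * dT = 2.09 * 14 = 29.26 kJ/kg
Total per kg = 29.26 + 334 = 363.26 kJ/kg
Q = m * total = 5.4 * 363.26
Q = 1961.6 kJ

1961.6


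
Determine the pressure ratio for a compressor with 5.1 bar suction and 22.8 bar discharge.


PR = P_high / P_low
PR = 22.8 / 5.1
PR = 4.471

4.471


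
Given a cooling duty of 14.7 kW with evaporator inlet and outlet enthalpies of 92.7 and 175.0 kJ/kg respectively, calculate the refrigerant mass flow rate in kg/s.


dh = 175.0 - 92.7 = 82.3 kJ/kg
m_dot = Q / dh = 14.7 / 82.3 = 0.1786 kg/s

0.1786


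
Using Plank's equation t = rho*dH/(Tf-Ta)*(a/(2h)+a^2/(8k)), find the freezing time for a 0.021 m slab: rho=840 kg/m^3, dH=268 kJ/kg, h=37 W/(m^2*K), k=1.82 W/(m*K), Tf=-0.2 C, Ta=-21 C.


dT = -0.2 - (-21) = 20.8 K
term1 = a/(2h) = 0.021/(2*37) = 0.0002837837838
term2 = a^2/(8k) = 0.021^2/(8*1.82) = 0.00003028846154
t = rho*dH*1000/dT * (term1 + term2)
t = 840*268*1000/20.8 * (0.0002837837838 + 0.00003028846154)
t = 3399 s

3399


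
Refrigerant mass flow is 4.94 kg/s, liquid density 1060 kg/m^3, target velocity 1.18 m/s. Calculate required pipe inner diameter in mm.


A = m_dot / (rho * v) = 4.94 / (1060 * 1.18) = 0.003949472338 m^2
d = sqrt(4*A/pi) * 1000
d = 70.9 mm

70.9


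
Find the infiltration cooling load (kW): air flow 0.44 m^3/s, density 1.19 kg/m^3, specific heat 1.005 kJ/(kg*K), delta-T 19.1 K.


Q = V_dot * rho * cp * dT
Q = 0.44 * 1.19 * 1.005 * 19.1
Q = 10.051 kW

10.051


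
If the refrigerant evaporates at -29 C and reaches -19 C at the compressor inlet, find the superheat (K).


Superheat = T_suction - T_evap
Superheat = -19 - (-29)
Superheat = 10 K

10


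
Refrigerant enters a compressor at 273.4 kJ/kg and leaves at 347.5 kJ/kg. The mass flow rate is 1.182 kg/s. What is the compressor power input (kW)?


dh = 347.5 - 273.4 = 74.1 kJ/kg
W = m_dot * dh = 1.182 * 74.1 = 87.59 kW

87.59


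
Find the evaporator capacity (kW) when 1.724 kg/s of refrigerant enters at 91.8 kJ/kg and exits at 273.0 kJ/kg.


dh = 273.0 - 91.8 = 181.2 kJ/kg
Q_evap = m_dot * dh = 1.724 * 181.2
Q_evap = 312.39 kW

312.39


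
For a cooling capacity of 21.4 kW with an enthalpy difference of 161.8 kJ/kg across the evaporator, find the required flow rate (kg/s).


m_dot = Q / dh
m_dot = 21.4 / 161.8
m_dot = 0.1323 kg/s

0.1323


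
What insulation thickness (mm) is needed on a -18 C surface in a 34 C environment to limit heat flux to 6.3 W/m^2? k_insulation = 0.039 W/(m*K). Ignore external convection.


dT = 34 - (-18) = 52 K
thickness = k * dT / q_max * 1000
thickness = 0.039 * 52 / 6.3 * 1000
thickness = 321.9 mm

321.9


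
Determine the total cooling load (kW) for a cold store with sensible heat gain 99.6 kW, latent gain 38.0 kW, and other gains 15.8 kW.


Q_total = Q_s + Q_l + Q_misc
Q_total = 99.6 + 38.0 + 15.8
Q_total = 153.4 kW

153.4


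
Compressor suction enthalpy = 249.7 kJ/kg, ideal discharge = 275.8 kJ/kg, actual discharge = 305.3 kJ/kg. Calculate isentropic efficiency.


dh_ideal = 275.8 - 249.7 = 26.1 kJ/kg
dh_actual = 305.3 - 249.7 = 55.6 kJ/kg
eta_s = dh_ideal / dh_actual = 26.1 / 55.6
eta_s = 0.4694

0.4694


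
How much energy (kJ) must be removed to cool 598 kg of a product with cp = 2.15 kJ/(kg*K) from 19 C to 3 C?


dT = 19 - (3) = 16 K
Q = m * cp * dT = 598 * 2.15 * 16
Q = 20571 kJ

20571


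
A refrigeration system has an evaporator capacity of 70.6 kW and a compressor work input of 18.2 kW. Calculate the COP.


COP = Q_evap / W
COP = 70.6 / 18.2
COP = 3.879

3.879


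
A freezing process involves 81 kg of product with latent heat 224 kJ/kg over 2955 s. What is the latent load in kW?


Q_lat = m * h_fg / t
Q_lat = 81 * 224 / 2955
Q_lat = 6.14 kW

6.14


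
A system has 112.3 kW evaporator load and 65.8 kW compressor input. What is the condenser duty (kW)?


Q_cond = Q_evap + W
Q_cond = 112.3 + 65.8
Q_cond = 178.1 kW

178.1


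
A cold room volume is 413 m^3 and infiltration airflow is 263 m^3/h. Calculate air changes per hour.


ACH = flow / volume
ACH = 263 / 413
ACH = 0.637

0.637


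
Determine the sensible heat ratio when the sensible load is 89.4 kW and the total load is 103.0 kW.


SHR = Q_sensible / Q_total
SHR = 89.4 / 103.0
SHR = 0.868

0.868


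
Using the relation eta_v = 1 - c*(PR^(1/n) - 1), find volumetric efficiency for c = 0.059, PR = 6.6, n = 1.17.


PR^(1/n) = 6.6^(1/1.17) = 5.0172403
eta_v = 1 - 0.059 * (5.0172403 - 1)
eta_v = 0.763

0.763


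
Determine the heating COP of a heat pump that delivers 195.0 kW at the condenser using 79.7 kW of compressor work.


COP_hp = Q_cond / W
COP_hp = 195.0 / 79.7
COP_hp = 2.447

2.447


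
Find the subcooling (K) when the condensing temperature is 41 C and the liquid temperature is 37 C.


Subcooling = T_cond - T_liquid
Subcooling = 41 - 37
Subcooling = 4 K

4


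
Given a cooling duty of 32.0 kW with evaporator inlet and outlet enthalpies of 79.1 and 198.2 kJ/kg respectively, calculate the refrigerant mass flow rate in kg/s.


dh = 198.2 - 79.1 = 119.1 kJ/kg
m_dot = Q / dh = 32.0 / 119.1 = 0.2687 kg/s

0.2687
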